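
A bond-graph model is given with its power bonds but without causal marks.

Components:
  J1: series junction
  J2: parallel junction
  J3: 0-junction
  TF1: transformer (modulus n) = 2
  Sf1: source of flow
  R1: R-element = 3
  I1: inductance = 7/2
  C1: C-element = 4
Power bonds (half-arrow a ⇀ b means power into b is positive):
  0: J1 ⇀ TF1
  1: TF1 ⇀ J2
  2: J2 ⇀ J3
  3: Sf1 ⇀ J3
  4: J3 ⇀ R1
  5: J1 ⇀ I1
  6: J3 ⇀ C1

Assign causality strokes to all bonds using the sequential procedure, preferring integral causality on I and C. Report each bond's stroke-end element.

bond 3 stroke→Sf1  (Sf1: flow source, stroke at near end)
bond 5 stroke→I1  (I1 integral (f out))
bond 0 stroke→J1  (J1 flow already set via bond 5)
bond 1 stroke→TF1  (through TF1, causality passes straight; one stroke at TF1)
bond 2 stroke→J2  (J2: last free bond brings effort in)
bond 6 stroke→J3  (C1: C, integral causality)
bond 4 stroke→R1  (J3 effort already set via bond 6)

bond 0 stroke→J1
bond 1 stroke→TF1
bond 2 stroke→J2
bond 3 stroke→Sf1
bond 4 stroke→R1
bond 5 stroke→I1
bond 6 stroke→J3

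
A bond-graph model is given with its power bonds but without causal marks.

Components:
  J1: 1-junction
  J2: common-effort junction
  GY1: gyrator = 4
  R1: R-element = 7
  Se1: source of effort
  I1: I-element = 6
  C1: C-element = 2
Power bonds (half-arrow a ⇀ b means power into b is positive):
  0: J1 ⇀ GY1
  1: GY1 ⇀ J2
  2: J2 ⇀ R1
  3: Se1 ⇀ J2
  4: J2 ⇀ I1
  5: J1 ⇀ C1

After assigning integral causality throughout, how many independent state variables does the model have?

2  (C1, I1 all integral)

bond 3 |J2  (Se1 (Se) sets effort on bond)
bond 1 |GY1  (J2: bond 3 brought effort, rest push out)
bond 2 |R1  (common-e at J2 fixed by 3)
bond 4 |I1  (J2 effort already set via bond 3)
bond 0 |GY1  (GY1: gyrator matches bond 1)
bond 5 |J1  (1-jn J1 has f-setter on 0)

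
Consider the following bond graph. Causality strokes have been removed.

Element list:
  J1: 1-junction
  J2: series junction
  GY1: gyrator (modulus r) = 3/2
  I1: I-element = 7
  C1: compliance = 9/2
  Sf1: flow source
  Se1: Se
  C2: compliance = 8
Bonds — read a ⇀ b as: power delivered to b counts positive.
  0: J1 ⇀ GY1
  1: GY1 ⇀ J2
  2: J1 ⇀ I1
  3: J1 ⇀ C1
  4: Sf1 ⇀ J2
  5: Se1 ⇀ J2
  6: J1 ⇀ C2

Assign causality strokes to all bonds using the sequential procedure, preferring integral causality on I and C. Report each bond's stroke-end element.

β0 stroke→J1
β1 stroke→J2
β2 stroke→I1
β3 stroke→J1
β4 stroke→Sf1
β5 stroke→J2
β6 stroke→J1

#4 →Sf1  (Sf1 fixes flow; stroke at Sf1)
#5 →J2  (Se1 (Se) sets effort on bond)
#1 →J2  (J2: bond 4 brought flow, rest push out)
#0 →J1  (through GY1, causality inverts; strokes same side of GY1)
#2 →I1  (I1 outputs flow p/I1)
#3 →J1  (J1 flow already set via bond 2)
#6 →J1  (J1 flow already set via bond 2)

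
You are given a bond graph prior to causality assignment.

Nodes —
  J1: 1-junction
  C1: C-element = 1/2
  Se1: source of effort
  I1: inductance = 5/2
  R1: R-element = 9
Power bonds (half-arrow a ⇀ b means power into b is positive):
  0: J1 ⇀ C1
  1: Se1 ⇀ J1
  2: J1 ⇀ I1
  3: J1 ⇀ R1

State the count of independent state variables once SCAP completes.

β1 →J1  (Se1 fixes effort; stroke away)
β0 →J1  (prefer integral on C1)
β2 →I1  (I1: I, integral causality)
β3 →J1  (J1: bond 2 brought flow, rest push out)

2  (C1, I1 all integral)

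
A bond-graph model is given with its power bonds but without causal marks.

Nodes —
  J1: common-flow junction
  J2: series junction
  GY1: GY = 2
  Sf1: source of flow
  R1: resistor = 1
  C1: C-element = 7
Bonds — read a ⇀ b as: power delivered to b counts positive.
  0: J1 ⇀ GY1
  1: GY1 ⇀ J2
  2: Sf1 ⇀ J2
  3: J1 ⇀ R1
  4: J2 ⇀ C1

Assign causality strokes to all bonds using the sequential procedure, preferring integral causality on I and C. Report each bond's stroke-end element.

β2 stroke at Sf1  (source Sf1 imposes f)
β1 stroke at J2  (common-f at J2 fixed by 2)
β4 stroke at J2  (J2 flow already set via bond 2)
β0 stroke at J1  (through GY1, causality inverts; strokes same side of GY1)
β3 stroke at R1  (J1: last free bond brings flow in)

#0 →J1
#1 →J2
#2 →Sf1
#3 →R1
#4 →J2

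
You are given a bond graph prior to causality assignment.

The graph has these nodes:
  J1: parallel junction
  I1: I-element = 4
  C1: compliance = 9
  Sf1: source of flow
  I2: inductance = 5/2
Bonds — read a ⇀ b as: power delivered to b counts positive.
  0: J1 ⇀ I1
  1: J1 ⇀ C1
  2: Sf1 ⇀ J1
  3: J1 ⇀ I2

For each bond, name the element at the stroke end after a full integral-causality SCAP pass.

b0 stroke→I1
b1 stroke→J1
b2 stroke→Sf1
b3 stroke→I2

#2 stroke at Sf1  (Sf1: flow source, stroke at near end)
#0 stroke at I1  (I1 outputs flow p/I1)
#1 stroke at J1  (C1: C, integral causality)
#3 stroke at I2  (0-jn J1 has e-setter on 1)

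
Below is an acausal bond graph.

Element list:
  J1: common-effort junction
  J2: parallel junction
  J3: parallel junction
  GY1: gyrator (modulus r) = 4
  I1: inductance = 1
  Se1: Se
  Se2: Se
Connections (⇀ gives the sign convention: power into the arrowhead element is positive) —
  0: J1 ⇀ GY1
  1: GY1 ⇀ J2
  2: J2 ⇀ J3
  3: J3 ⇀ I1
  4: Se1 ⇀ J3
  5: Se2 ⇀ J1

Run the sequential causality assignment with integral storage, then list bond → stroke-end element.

β4 |J3  (source Se1 imposes e)
β5 |J1  (Se2 fixes effort; stroke away)
β0 |GY1  (J1 effort already set via bond 5)
β2 |J2  (J3 effort already set via bond 4)
β3 |I1  (common-e at J3 fixed by 4)
β1 |GY1  (GY GY1: same side as bond 0)

bond 0 →GY1
bond 1 →GY1
bond 2 →J2
bond 3 →I1
bond 4 →J3
bond 5 →J1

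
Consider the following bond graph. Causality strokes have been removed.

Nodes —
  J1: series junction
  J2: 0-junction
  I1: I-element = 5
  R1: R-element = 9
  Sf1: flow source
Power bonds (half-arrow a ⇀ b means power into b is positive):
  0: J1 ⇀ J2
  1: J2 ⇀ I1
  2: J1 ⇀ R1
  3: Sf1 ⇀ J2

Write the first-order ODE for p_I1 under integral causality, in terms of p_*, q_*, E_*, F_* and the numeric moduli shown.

dp_I1/dt = 9*F_Sf1 - 9*p_I1/5

b3 |Sf1  (source Sf1 imposes f)
b1 |I1  (I1 integral (f out))
b0 |J2  (closing 0-jn rule on J2)
b2 |J1  (J1 flow already set via bond 0)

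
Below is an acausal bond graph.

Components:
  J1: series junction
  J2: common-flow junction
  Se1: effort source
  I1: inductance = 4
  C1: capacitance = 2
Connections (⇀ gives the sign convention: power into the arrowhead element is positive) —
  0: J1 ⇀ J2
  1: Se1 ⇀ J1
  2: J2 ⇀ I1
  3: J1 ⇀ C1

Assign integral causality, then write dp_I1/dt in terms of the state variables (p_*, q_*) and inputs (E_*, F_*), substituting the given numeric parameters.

bond 1 stroke→J1  (Se1 (Se) sets effort on bond)
bond 2 stroke→I1  (I1 integral (f out))
bond 0 stroke→J2  (J2: bond 2 brought flow, rest push out)
bond 3 stroke→J1  (J1 flow already set via bond 0)

dp_I1/dt = E_Se1 - q_C1/2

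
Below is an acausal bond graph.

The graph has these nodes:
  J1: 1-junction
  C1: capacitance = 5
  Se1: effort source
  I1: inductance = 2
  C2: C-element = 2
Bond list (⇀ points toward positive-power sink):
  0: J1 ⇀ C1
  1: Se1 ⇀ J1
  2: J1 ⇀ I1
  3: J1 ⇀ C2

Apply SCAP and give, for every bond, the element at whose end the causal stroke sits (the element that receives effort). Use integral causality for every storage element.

#0 stroke at J1
#1 stroke at J1
#2 stroke at I1
#3 stroke at J1

b1 →J1  (Se1: effort source, stroke at far end)
b0 →J1  (C1: C, integral causality)
b2 →I1  (I1: I, integral causality)
b3 →J1  (J1: bond 2 brought flow, rest push out)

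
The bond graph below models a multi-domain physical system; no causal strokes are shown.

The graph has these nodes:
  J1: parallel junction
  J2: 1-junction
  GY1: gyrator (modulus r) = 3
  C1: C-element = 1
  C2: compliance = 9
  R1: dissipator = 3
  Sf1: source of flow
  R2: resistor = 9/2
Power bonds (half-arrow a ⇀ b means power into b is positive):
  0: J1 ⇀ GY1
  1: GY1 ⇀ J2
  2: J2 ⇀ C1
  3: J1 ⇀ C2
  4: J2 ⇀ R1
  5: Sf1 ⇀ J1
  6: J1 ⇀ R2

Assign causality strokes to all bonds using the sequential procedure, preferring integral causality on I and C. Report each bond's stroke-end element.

bond 5 stroke at Sf1  (Sf1 fixes flow; stroke at Sf1)
bond 2 stroke at J2  (C1 integral (e out))
bond 3 stroke at J1  (C2 integral (e out))
bond 0 stroke at GY1  (0-jn J1 has e-setter on 3)
bond 6 stroke at R2  (J1: bond 3 brought effort, rest push out)
bond 1 stroke at GY1  (GY1: gyrator matches bond 0)
bond 4 stroke at J2  (1-jn J2 has f-setter on 1)

b0 stroke at GY1
b1 stroke at GY1
b2 stroke at J2
b3 stroke at J1
b4 stroke at J2
b5 stroke at Sf1
b6 stroke at R2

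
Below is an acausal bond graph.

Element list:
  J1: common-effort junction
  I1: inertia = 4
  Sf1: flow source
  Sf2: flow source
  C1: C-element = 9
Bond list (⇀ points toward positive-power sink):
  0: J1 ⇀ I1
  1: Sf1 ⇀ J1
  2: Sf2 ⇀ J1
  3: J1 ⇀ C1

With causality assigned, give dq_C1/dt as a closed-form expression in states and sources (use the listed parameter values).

b1 |Sf1  (Sf1 fixes flow; stroke at Sf1)
b2 |Sf2  (source Sf2 imposes f)
b0 |I1  (I1 outputs flow p/I1)
b3 |J1  (closing 0-jn rule on J1)

dq_C1/dt = F_Sf1 + F_Sf2 - p_I1/4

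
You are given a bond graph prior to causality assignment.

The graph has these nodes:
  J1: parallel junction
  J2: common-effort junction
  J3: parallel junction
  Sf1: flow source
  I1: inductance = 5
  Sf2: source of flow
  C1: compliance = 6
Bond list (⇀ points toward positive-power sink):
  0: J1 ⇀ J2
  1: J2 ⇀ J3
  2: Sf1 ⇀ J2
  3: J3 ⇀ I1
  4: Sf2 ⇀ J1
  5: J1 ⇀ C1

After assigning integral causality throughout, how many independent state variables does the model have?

#2 stroke at Sf1  (Sf1 fixes flow; stroke at Sf1)
#4 stroke at Sf2  (source Sf2 imposes f)
#3 stroke at I1  (I1 integral (f out))
#1 stroke at J3  (closing 0-jn rule on J3)
#0 stroke at J2  (closing 0-jn rule on J2)
#5 stroke at J1  (only one effort-in slot at J1)

2  (C1, I1 all integral)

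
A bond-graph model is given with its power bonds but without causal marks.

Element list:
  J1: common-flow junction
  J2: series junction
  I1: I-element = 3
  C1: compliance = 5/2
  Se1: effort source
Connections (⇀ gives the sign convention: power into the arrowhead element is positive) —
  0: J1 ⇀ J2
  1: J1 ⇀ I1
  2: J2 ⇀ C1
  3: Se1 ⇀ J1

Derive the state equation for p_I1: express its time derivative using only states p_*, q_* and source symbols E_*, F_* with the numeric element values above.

dp_I1/dt = E_Se1 - 2*q_C1/5

b3 stroke at J1  (Se1 fixes effort; stroke away)
b1 stroke at I1  (prefer integral on I1)
b0 stroke at J1  (1-jn J1 has f-setter on 1)
b2 stroke at J2  (common-f at J2 fixed by 0)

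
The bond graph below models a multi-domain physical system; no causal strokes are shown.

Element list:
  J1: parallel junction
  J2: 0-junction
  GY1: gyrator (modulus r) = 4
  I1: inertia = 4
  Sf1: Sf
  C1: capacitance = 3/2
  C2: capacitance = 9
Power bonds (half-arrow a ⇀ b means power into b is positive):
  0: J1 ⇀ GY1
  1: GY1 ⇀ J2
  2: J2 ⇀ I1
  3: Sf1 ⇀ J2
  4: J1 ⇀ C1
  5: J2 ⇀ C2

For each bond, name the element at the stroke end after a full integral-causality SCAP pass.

β0 stroke at GY1
β1 stroke at GY1
β2 stroke at I1
β3 stroke at Sf1
β4 stroke at J1
β5 stroke at J2

β3 stroke→Sf1  (Sf1 (Sf) sets flow on bond)
β2 stroke→I1  (prefer integral on I1)
β4 stroke→J1  (C1 integral (e out))
β0 stroke→GY1  (0-jn J1 has e-setter on 4)
β1 stroke→GY1  (GY1: gyrator matches bond 0)
β5 stroke→J2  (closing 0-jn rule on J2)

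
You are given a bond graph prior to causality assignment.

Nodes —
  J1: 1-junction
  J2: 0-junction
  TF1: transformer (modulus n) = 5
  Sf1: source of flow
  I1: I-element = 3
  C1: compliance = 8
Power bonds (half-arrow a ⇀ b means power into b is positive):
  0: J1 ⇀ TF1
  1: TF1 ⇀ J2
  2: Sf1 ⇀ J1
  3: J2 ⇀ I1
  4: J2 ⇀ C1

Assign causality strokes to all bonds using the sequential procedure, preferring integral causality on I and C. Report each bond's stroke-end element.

β2 →Sf1  (Sf1: flow source, stroke at near end)
β0 →J1  (1-jn J1 has f-setter on 2)
β1 →TF1  (TF1: transformer flips bond 0)
β3 →I1  (I1 outputs flow p/I1)
β4 →J2  (J2: last free bond brings effort in)

β0 stroke→J1
β1 stroke→TF1
β2 stroke→Sf1
β3 stroke→I1
β4 stroke→J2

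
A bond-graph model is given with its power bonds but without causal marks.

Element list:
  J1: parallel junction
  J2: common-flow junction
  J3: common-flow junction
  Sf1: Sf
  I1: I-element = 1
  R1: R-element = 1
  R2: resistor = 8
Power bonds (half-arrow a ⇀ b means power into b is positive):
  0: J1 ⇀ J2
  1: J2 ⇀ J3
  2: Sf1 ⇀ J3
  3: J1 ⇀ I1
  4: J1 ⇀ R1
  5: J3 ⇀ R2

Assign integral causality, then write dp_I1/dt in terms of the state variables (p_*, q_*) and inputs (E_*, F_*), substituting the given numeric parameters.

dp_I1/dt = -F_Sf1 - p_I1

bond 2 →Sf1  (source Sf1 imposes f)
bond 1 →J3  (J3 flow already set via bond 2)
bond 5 →J3  (common-f at J3 fixed by 2)
bond 0 →J2  (J2: bond 1 brought flow, rest push out)
bond 3 →I1  (I1: I, integral causality)
bond 4 →J1  (closing 0-jn rule on J1)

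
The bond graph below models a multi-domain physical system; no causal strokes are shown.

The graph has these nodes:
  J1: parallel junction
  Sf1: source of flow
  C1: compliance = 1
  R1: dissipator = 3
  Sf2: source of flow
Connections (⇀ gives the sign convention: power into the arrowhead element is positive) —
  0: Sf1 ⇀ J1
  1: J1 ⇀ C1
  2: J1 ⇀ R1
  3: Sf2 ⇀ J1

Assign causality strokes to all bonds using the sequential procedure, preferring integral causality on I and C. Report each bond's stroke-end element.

b0 stroke→Sf1
b1 stroke→J1
b2 stroke→R1
b3 stroke→Sf2

β0 |Sf1  (Sf1: flow source, stroke at near end)
β3 |Sf2  (Sf2 fixes flow; stroke at Sf2)
β1 |J1  (C1 outputs effort q/C1)
β2 |R1  (common-e at J1 fixed by 1)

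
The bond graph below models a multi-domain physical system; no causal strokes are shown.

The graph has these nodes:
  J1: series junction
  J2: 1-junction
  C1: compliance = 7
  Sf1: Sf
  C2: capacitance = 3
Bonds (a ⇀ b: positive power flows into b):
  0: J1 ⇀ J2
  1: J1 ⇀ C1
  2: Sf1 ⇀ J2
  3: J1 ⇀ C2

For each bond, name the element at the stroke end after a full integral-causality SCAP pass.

bond 0 →J2
bond 1 →J1
bond 2 →Sf1
bond 3 →J1

b2 stroke at Sf1  (Sf1 fixes flow; stroke at Sf1)
b0 stroke at J2  (common-f at J2 fixed by 2)
b1 stroke at J1  (J1: bond 0 brought flow, rest push out)
b3 stroke at J1  (1-jn J1 has f-setter on 0)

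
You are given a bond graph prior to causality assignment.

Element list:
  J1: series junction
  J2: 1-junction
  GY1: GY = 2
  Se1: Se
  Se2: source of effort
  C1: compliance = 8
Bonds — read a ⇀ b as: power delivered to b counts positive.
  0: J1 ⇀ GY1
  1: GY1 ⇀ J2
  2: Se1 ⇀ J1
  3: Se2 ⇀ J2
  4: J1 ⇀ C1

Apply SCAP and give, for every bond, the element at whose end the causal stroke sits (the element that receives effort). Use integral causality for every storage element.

#2 stroke at J1  (Se1 (Se) sets effort on bond)
#3 stroke at J2  (Se2: effort source, stroke at far end)
#1 stroke at GY1  (J2 needs exactly one f-in)
#0 stroke at GY1  (GY1 both-in/both-out from 1)
#4 stroke at J1  (common-f at J1 fixed by 0)

β0 →GY1
β1 →GY1
β2 →J1
β3 →J2
β4 →J1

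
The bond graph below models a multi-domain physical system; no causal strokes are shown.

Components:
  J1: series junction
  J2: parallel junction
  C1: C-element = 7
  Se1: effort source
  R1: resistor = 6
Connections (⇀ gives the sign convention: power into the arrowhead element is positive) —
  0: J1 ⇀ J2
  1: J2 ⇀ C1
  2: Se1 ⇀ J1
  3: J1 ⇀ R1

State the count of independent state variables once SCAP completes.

#2 →J1  (Se1 (Se) sets effort on bond)
#1 →J2  (C1 outputs effort q/C1)
#0 →J1  (J2: bond 1 brought effort, rest push out)
#3 →R1  (closing 1-jn rule on J1)

1  (C1 all integral)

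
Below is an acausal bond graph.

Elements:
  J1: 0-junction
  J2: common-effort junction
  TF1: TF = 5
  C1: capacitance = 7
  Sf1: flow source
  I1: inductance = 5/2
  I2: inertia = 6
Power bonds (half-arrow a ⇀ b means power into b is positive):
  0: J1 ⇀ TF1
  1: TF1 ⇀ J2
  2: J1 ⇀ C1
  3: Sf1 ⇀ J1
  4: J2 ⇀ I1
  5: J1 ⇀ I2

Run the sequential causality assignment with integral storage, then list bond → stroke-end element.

bond 0 |TF1
bond 1 |J2
bond 2 |J1
bond 3 |Sf1
bond 4 |I1
bond 5 |I2

β3 stroke→Sf1  (Sf1 fixes flow; stroke at Sf1)
β2 stroke→J1  (C1 integral (e out))
β0 stroke→TF1  (J1: bond 2 brought effort, rest push out)
β5 stroke→I2  (J1: bond 2 brought effort, rest push out)
β1 stroke→J2  (TF TF1: opposite of bond 0)
β4 stroke→I1  (common-e at J2 fixed by 1)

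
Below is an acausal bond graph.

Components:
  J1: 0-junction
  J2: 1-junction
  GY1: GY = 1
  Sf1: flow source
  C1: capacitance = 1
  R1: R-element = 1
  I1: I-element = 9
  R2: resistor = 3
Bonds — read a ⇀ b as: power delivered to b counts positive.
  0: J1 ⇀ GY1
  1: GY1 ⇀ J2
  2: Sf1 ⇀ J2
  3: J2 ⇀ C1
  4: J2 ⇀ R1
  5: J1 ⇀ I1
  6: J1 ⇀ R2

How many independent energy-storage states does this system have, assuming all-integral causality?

bond 2 →Sf1  (Sf1: flow source, stroke at near end)
bond 1 →J2  (J2 flow already set via bond 2)
bond 3 →J2  (common-f at J2 fixed by 2)
bond 4 →J2  (J2 flow already set via bond 2)
bond 0 →J1  (GY1 both-in/both-out from 1)
bond 5 →I1  (J1 effort already set via bond 0)
bond 6 →R2  (0-jn J1 has e-setter on 0)

2  (C1, I1 all integral)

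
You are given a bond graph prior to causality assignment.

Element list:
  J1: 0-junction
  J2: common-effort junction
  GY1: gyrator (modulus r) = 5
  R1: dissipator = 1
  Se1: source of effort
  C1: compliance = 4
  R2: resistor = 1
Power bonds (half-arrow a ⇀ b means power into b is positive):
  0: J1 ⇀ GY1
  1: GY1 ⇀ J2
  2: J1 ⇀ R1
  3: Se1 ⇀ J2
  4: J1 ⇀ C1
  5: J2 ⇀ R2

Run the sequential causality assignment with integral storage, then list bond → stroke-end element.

bond 0 →GY1
bond 1 →GY1
bond 2 →R1
bond 3 →J2
bond 4 →J1
bond 5 →R2

β3 →J2  (Se1: effort source, stroke at far end)
β1 →GY1  (0-jn J2 has e-setter on 3)
β5 →R2  (common-e at J2 fixed by 3)
β0 →GY1  (GY1 both-in/both-out from 1)
β4 →J1  (C1 integral (e out))
β2 →R1  (J1: bond 4 brought effort, rest push out)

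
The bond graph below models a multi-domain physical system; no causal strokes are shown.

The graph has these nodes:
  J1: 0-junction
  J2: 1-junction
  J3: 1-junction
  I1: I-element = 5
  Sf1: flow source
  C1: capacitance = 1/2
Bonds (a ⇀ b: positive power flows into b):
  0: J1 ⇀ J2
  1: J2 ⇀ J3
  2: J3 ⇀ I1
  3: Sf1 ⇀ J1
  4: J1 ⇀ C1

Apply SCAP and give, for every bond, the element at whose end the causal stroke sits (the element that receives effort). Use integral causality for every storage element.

b3 stroke→Sf1  (source Sf1 imposes f)
b2 stroke→I1  (I1 outputs flow p/I1)
b1 stroke→J3  (common-f at J3 fixed by 2)
b0 stroke→J2  (J2: bond 1 brought flow, rest push out)
b4 stroke→J1  (J1 needs exactly one e-in)

bond 0 stroke→J2
bond 1 stroke→J3
bond 2 stroke→I1
bond 3 stroke→Sf1
bond 4 stroke→J1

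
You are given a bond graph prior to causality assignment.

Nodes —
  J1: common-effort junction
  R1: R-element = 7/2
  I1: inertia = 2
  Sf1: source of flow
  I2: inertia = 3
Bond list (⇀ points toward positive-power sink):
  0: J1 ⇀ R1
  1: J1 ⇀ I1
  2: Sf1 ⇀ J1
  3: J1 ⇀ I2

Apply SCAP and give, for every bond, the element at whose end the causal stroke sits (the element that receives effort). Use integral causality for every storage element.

#2 |Sf1  (Sf1 fixes flow; stroke at Sf1)
#1 |I1  (I1 integral (f out))
#3 |I2  (I2: I, integral causality)
#0 |J1  (closing 0-jn rule on J1)

β0 stroke at J1
β1 stroke at I1
β2 stroke at Sf1
β3 stroke at I2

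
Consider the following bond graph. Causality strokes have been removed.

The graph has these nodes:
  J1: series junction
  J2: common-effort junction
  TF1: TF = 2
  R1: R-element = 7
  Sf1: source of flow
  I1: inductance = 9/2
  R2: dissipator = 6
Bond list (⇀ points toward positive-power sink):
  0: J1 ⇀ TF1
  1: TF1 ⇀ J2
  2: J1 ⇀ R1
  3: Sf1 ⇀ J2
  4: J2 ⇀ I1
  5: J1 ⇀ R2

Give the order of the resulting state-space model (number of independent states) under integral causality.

1  (I1 all integral)

β3 stroke→Sf1  (source Sf1 imposes f)
β4 stroke→I1  (I1 outputs flow p/I1)
β1 stroke→J2  (J2: last free bond brings effort in)
β0 stroke→TF1  (TF1 one-in-one-out from 1)
β2 stroke→J1  (J1: bond 0 brought flow, rest push out)
β5 stroke→J1  (J1 flow already set via bond 0)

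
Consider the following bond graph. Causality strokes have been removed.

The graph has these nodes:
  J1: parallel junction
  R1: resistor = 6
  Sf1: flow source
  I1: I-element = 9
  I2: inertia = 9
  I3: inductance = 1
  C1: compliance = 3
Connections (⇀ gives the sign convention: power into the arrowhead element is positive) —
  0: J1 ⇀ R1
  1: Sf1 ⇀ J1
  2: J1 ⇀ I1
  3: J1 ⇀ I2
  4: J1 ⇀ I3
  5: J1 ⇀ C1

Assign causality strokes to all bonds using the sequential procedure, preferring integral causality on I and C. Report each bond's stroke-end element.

bond 0 stroke at R1
bond 1 stroke at Sf1
bond 2 stroke at I1
bond 3 stroke at I2
bond 4 stroke at I3
bond 5 stroke at J1

bond 1 →Sf1  (Sf1: flow source, stroke at near end)
bond 2 →I1  (I1: I, integral causality)
bond 3 →I2  (I2 integral (f out))
bond 4 →I3  (I3 integral (f out))
bond 5 →J1  (prefer integral on C1)
bond 0 →R1  (common-e at J1 fixed by 5)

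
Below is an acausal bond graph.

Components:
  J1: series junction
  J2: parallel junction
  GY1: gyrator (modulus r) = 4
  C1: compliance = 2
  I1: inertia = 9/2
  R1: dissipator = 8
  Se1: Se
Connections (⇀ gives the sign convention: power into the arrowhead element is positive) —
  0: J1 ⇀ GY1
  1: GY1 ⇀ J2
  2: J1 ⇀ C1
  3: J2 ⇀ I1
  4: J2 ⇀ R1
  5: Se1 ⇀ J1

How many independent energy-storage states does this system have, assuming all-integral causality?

2  (C1, I1 all integral)

bond 5 →J1  (source Se1 imposes e)
bond 2 →J1  (C1: C, integral causality)
bond 0 →GY1  (only one flow-in slot at J1)
bond 1 →GY1  (GY1: gyrator matches bond 0)
bond 3 →I1  (I1 outputs flow p/I1)
bond 4 →J2  (J2: last free bond brings effort in)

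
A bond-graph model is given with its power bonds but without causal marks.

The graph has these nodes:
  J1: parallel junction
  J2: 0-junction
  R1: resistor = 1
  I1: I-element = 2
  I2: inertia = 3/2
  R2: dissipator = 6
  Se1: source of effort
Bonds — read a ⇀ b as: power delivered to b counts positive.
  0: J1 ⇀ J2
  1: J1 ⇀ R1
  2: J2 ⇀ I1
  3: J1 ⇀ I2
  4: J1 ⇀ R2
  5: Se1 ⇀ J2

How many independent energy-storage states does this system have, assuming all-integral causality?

bond 5 stroke at J2  (Se1 (Se) sets effort on bond)
bond 0 stroke at J1  (0-jn J2 has e-setter on 5)
bond 2 stroke at I1  (common-e at J2 fixed by 5)
bond 1 stroke at R1  (0-jn J1 has e-setter on 0)
bond 3 stroke at I2  (common-e at J1 fixed by 0)
bond 4 stroke at R2  (J1: bond 0 brought effort, rest push out)

2  (I1, I2 all integral)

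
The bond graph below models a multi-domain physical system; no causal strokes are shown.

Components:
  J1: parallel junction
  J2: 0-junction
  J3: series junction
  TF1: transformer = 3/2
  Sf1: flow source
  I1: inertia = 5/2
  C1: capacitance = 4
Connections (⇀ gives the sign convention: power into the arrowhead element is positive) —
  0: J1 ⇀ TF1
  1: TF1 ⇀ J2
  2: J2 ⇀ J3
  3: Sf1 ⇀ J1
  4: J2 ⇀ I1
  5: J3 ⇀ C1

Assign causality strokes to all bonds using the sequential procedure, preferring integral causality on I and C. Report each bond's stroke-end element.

bond 0 →J1
bond 1 →TF1
bond 2 →J2
bond 3 →Sf1
bond 4 →I1
bond 5 →J3

β3 →Sf1  (Sf1: flow source, stroke at near end)
β0 →J1  (J1: last free bond brings effort in)
β1 →TF1  (TF1 one-in-one-out from 0)
β4 →I1  (I1 outputs flow p/I1)
β2 →J2  (only one effort-in slot at J2)
β5 →J3  (common-f at J3 fixed by 2)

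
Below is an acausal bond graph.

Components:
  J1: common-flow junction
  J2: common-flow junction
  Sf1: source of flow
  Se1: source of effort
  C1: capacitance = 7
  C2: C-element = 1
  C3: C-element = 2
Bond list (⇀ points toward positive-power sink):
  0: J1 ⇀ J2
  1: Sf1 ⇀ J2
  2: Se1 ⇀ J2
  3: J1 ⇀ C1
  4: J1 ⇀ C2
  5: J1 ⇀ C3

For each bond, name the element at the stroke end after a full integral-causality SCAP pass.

b1 |Sf1  (Sf1 fixes flow; stroke at Sf1)
b2 |J2  (Se1: effort source, stroke at far end)
b0 |J2  (1-jn J2 has f-setter on 1)
b3 |J1  (common-f at J1 fixed by 0)
b4 |J1  (J1: bond 0 brought flow, rest push out)
b5 |J1  (J1: bond 0 brought flow, rest push out)

b0 stroke→J2
b1 stroke→Sf1
b2 stroke→J2
b3 stroke→J1
b4 stroke→J1
b5 stroke→J1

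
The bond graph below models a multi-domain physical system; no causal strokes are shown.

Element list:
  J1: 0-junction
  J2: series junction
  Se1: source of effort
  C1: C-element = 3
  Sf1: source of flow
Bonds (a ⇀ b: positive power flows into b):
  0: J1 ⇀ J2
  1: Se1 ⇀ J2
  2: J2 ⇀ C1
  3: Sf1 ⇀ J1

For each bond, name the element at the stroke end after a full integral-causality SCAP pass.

#1 →J2  (source Se1 imposes e)
#3 →Sf1  (Sf1 (Sf) sets flow on bond)
#0 →J1  (J1: last free bond brings effort in)
#2 →J2  (1-jn J2 has f-setter on 0)

#0 stroke at J1
#1 stroke at J2
#2 stroke at J2
#3 stroke at Sf1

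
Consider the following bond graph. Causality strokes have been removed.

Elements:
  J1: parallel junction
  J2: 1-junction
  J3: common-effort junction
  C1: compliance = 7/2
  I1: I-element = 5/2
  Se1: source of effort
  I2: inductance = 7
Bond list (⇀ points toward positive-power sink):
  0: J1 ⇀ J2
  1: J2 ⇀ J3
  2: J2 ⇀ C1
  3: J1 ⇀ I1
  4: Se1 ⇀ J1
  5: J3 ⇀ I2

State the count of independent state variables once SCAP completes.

#4 →J1  (Se1 fixes effort; stroke away)
#0 →J2  (common-e at J1 fixed by 4)
#3 →I1  (0-jn J1 has e-setter on 4)
#2 →J2  (prefer integral on C1)
#1 →J3  (J2: last free bond brings flow in)
#5 →I2  (J3: bond 1 brought effort, rest push out)

3  (C1, I1, I2 all integral)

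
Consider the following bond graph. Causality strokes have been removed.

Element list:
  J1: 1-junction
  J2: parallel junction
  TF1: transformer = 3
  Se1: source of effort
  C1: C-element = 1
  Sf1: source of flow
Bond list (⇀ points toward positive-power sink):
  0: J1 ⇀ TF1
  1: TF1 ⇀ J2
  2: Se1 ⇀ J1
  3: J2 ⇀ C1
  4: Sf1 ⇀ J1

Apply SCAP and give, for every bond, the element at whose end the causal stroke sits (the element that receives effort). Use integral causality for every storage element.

b0 →J1
b1 →TF1
b2 →J1
b3 →J2
b4 →Sf1

bond 2 |J1  (Se1 fixes effort; stroke away)
bond 4 |Sf1  (Sf1 fixes flow; stroke at Sf1)
bond 0 |J1  (1-jn J1 has f-setter on 4)
bond 1 |TF1  (TF1: transformer flips bond 0)
bond 3 |J2  (closing 0-jn rule on J2)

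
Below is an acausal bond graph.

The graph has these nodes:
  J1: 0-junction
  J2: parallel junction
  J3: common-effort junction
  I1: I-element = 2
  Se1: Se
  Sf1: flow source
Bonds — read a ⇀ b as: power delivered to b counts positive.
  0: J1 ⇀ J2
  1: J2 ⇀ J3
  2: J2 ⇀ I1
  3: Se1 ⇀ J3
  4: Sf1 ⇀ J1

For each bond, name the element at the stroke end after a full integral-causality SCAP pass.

bond 3 stroke at J3  (Se1 (Se) sets effort on bond)
bond 4 stroke at Sf1  (Sf1: flow source, stroke at near end)
bond 0 stroke at J1  (J1: last free bond brings effort in)
bond 1 stroke at J2  (common-e at J3 fixed by 3)
bond 2 stroke at I1  (J2 effort already set via bond 1)

#0 |J1
#1 |J2
#2 |I1
#3 |J3
#4 |Sf1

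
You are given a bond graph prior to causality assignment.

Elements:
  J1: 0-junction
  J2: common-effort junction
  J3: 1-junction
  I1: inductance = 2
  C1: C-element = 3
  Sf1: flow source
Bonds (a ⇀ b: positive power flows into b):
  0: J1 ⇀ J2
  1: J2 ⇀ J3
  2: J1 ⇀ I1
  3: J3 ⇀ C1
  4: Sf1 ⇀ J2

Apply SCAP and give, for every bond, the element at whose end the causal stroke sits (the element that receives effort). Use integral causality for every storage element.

b0 stroke→J1
b1 stroke→J2
b2 stroke→I1
b3 stroke→J3
b4 stroke→Sf1

b4 stroke at Sf1  (Sf1 (Sf) sets flow on bond)
b2 stroke at I1  (prefer integral on I1)
b0 stroke at J1  (only one effort-in slot at J1)
b1 stroke at J2  (closing 0-jn rule on J2)
b3 stroke at J3  (1-jn J3 has f-setter on 1)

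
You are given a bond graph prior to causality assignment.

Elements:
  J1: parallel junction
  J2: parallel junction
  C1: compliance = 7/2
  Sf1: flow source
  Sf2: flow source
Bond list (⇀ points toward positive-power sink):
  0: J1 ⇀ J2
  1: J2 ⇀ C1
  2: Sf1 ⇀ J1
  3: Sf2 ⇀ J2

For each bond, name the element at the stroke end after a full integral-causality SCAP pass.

b0 |J1
b1 |J2
b2 |Sf1
b3 |Sf2

bond 2 stroke at Sf1  (Sf1: flow source, stroke at near end)
bond 3 stroke at Sf2  (Sf2: flow source, stroke at near end)
bond 0 stroke at J1  (J1: last free bond brings effort in)
bond 1 stroke at J2  (J2 needs exactly one e-in)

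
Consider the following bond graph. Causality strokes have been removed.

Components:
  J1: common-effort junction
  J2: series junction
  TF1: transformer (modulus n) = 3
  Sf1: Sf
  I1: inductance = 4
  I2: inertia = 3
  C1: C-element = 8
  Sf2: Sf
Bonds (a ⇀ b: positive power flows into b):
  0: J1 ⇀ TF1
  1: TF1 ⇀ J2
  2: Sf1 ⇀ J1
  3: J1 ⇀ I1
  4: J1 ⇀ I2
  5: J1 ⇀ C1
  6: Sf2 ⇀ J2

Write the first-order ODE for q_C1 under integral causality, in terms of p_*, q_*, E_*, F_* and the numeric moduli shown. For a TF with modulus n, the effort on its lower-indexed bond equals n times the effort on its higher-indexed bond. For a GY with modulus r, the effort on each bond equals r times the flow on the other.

dq_C1/dt = F_Sf1 - F_Sf2/3 - p_I1/4 - p_I2/3

b2 →Sf1  (Sf1 (Sf) sets flow on bond)
b6 →Sf2  (Sf2 fixes flow; stroke at Sf2)
b1 →J2  (common-f at J2 fixed by 6)
b0 →TF1  (TF1: transformer flips bond 1)
b3 →I1  (prefer integral on I1)
b4 →I2  (prefer integral on I2)
b5 →J1  (J1: last free bond brings effort in)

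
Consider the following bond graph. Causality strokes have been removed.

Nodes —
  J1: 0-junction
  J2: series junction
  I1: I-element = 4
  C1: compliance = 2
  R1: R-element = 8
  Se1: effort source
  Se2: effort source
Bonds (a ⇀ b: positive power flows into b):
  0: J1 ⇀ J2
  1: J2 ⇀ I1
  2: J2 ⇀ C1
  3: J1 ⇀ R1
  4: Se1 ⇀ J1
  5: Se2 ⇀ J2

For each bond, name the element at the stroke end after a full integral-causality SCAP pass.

#0 |J2
#1 |I1
#2 |J2
#3 |R1
#4 |J1
#5 |J2

β4 |J1  (Se1 fixes effort; stroke away)
β5 |J2  (Se2 (Se) sets effort on bond)
β0 |J2  (common-e at J1 fixed by 4)
β3 |R1  (common-e at J1 fixed by 4)
β1 |I1  (I1 outputs flow p/I1)
β2 |J2  (J2 flow already set via bond 1)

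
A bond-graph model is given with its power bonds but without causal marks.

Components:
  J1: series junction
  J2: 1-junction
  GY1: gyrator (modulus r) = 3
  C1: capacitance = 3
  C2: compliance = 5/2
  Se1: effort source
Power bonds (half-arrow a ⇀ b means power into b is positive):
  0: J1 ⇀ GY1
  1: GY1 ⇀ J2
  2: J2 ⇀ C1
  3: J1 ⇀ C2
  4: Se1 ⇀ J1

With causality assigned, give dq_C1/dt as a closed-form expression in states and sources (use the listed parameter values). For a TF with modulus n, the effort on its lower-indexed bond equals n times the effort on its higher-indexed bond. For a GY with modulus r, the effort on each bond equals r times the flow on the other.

dq_C1/dt = E_Se1/3 - 2*q_C2/15

b4 →J1  (source Se1 imposes e)
b2 →J2  (C1 integral (e out))
b1 →GY1  (closing 1-jn rule on J2)
b0 →GY1  (GY1: gyrator matches bond 1)
b3 →J1  (J1: bond 0 brought flow, rest push out)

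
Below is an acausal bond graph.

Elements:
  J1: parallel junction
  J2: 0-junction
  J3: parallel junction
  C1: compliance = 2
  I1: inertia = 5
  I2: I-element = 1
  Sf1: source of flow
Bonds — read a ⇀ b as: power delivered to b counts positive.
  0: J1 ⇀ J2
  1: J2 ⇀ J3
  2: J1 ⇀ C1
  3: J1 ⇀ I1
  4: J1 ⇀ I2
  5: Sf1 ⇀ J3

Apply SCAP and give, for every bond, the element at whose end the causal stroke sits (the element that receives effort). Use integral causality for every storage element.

β0 →J2
β1 →J3
β2 →J1
β3 →I1
β4 →I2
β5 →Sf1

#5 stroke at Sf1  (Sf1 fixes flow; stroke at Sf1)
#1 stroke at J3  (only one effort-in slot at J3)
#0 stroke at J2  (J2: last free bond brings effort in)
#2 stroke at J1  (prefer integral on C1)
#3 stroke at I1  (J1: bond 2 brought effort, rest push out)
#4 stroke at I2  (J1: bond 2 brought effort, rest push out)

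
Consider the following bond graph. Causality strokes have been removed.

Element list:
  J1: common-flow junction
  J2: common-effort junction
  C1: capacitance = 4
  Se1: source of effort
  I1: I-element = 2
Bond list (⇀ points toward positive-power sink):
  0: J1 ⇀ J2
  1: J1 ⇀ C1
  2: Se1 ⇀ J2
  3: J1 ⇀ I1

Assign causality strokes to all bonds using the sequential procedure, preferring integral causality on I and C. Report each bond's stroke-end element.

bond 0 stroke at J1
bond 1 stroke at J1
bond 2 stroke at J2
bond 3 stroke at I1

#2 →J2  (Se1: effort source, stroke at far end)
#0 →J1  (J2: bond 2 brought effort, rest push out)
#1 →J1  (prefer integral on C1)
#3 →I1  (J1: last free bond brings flow in)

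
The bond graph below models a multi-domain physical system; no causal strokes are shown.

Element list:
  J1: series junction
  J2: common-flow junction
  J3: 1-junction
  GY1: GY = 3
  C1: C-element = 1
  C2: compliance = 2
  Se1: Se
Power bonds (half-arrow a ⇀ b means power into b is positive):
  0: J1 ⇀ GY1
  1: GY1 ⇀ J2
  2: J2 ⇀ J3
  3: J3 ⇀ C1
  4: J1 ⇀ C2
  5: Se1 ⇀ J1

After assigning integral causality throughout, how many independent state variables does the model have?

bond 5 |J1  (source Se1 imposes e)
bond 3 |J3  (C1 integral (e out))
bond 2 |J2  (only one flow-in slot at J3)
bond 1 |GY1  (J2 needs exactly one f-in)
bond 0 |GY1  (GY GY1: same side as bond 1)
bond 4 |J1  (J1: bond 0 brought flow, rest push out)

2  (C1, C2 all integral)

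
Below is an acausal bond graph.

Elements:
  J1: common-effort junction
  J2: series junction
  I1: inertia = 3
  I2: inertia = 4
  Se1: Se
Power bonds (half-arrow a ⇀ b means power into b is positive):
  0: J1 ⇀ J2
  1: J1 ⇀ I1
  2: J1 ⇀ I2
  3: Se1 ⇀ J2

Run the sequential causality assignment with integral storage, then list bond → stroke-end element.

bond 0 |J1
bond 1 |I1
bond 2 |I2
bond 3 |J2

bond 3 →J2  (source Se1 imposes e)
bond 0 →J1  (only one flow-in slot at J2)
bond 1 →I1  (J1: bond 0 brought effort, rest push out)
bond 2 →I2  (J1 effort already set via bond 0)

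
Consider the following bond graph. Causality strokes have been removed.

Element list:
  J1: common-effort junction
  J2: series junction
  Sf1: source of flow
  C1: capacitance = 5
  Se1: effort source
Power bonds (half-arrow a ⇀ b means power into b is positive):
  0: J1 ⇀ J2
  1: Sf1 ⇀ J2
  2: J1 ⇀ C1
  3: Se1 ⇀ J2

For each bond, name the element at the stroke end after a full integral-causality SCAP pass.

bond 0 |J2
bond 1 |Sf1
bond 2 |J1
bond 3 |J2

b1 |Sf1  (source Sf1 imposes f)
b3 |J2  (Se1: effort source, stroke at far end)
b0 |J2  (common-f at J2 fixed by 1)
b2 |J1  (closing 0-jn rule on J1)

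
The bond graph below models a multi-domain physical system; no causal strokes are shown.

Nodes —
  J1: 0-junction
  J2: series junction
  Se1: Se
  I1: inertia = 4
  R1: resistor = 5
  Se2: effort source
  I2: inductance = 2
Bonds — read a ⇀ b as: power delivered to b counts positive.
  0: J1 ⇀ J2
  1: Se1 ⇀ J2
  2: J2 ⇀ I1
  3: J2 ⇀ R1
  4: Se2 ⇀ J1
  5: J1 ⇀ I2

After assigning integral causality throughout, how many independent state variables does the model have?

2  (I1, I2 all integral)

bond 1 →J2  (Se1: effort source, stroke at far end)
bond 4 →J1  (Se2 fixes effort; stroke away)
bond 0 →J2  (J1: bond 4 brought effort, rest push out)
bond 5 →I2  (J1: bond 4 brought effort, rest push out)
bond 2 →I1  (prefer integral on I1)
bond 3 →J2  (common-f at J2 fixed by 2)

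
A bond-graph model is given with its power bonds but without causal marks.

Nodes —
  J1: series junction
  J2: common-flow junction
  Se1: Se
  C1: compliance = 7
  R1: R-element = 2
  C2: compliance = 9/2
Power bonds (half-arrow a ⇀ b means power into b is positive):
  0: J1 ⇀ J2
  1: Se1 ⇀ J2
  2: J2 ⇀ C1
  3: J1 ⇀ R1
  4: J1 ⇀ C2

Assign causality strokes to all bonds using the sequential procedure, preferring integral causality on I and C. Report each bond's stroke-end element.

#1 |J2  (source Se1 imposes e)
#2 |J2  (C1: C, integral causality)
#0 |J1  (closing 1-jn rule on J2)
#4 |J1  (C2: C, integral causality)
#3 |R1  (J1 needs exactly one f-in)

bond 0 stroke→J1
bond 1 stroke→J2
bond 2 stroke→J2
bond 3 stroke→R1
bond 4 stroke→J1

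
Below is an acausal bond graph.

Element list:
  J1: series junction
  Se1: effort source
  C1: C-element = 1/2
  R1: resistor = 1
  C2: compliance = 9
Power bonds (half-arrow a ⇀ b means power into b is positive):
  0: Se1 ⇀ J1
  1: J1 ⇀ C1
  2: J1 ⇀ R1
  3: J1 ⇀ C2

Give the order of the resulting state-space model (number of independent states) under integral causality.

β0 stroke→J1  (source Se1 imposes e)
β1 stroke→J1  (C1 outputs effort q/C1)
β3 stroke→J1  (prefer integral on C2)
β2 stroke→R1  (J1: last free bond brings flow in)

2  (C1, C2 all integral)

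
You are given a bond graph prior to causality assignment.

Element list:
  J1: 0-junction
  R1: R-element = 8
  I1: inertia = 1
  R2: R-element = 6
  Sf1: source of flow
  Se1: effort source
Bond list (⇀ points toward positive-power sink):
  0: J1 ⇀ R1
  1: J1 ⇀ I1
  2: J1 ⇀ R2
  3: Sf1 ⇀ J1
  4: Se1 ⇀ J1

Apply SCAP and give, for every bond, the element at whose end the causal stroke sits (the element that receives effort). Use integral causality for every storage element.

bond 0 →R1
bond 1 →I1
bond 2 →R2
bond 3 →Sf1
bond 4 →J1

bond 3 |Sf1  (Sf1 (Sf) sets flow on bond)
bond 4 |J1  (Se1 (Se) sets effort on bond)
bond 0 |R1  (common-e at J1 fixed by 4)
bond 1 |I1  (J1: bond 4 brought effort, rest push out)
bond 2 |R2  (common-e at J1 fixed by 4)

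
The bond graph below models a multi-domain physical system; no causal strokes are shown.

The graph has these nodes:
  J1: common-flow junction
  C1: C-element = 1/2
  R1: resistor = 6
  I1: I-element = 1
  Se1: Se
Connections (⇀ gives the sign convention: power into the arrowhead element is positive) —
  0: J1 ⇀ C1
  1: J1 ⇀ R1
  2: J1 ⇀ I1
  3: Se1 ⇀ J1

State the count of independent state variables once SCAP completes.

β3 stroke at J1  (Se1 (Se) sets effort on bond)
β0 stroke at J1  (C1: C, integral causality)
β2 stroke at I1  (I1 integral (f out))
β1 stroke at J1  (common-f at J1 fixed by 2)

2  (C1, I1 all integral)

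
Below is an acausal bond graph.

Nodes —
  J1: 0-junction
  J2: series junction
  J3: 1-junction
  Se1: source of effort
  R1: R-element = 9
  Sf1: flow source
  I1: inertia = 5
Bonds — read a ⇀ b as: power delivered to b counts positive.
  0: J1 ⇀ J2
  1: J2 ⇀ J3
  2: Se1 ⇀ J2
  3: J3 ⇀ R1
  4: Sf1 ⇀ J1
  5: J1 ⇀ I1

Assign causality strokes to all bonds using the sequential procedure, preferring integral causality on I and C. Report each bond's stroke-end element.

#0 stroke at J1
#1 stroke at J2
#2 stroke at J2
#3 stroke at J3
#4 stroke at Sf1
#5 stroke at I1

β2 stroke→J2  (Se1 (Se) sets effort on bond)
β4 stroke→Sf1  (source Sf1 imposes f)
β5 stroke→I1  (I1 outputs flow p/I1)
β0 stroke→J1  (closing 0-jn rule on J1)
β1 stroke→J2  (J2: bond 0 brought flow, rest push out)
β3 stroke→J3  (1-jn J3 has f-setter on 1)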